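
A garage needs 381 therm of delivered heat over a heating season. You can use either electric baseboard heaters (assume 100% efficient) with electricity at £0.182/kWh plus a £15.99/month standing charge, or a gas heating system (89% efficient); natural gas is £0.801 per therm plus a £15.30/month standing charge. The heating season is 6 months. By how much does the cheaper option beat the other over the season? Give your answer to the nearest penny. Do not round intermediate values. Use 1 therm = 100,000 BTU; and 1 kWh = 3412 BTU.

£1693.54

Heat load = 381 therm × 100,000 = 38,100,000 BTU
Gas: input = 38,100,000 / 0.89 = 42,808,989 BTU = 428.1 therm → 428.1 × £0.801 = £342.90; + 6 × £15.30 standing = £434.70
Electric: 38,100,000 BTU / 3412 = 11,170 kWh → × £0.182 = £2,032.30; + 6 × £15.99 standing = £2,128.24
Difference = |£434.70 − £2,128.24| = £1,693.54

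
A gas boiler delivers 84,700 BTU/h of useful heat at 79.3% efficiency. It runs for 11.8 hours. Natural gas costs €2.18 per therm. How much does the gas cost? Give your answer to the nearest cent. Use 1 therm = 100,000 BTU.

€27.48

Heat delivered = 84,700 BTU/h × 11.8 h = 999,460 BTU
Gas input = 999,460 / 0.793 = 1,260,353 BTU
= 1,260,353 / 100,000 = 12.6 therm
Cost = 12.6 × €2.18/therm = €27.48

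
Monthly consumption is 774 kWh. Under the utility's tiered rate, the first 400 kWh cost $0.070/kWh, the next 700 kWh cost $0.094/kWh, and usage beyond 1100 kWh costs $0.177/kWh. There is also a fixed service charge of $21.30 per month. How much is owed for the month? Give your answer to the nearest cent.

First 400 kWh × $0.070 = $28.00
Next 374 kWh × $0.094 = $35.16
Remaining tier: 0 kWh (not reached)
Energy charge = $63.16; + service $21.30 = $84.46

$84.46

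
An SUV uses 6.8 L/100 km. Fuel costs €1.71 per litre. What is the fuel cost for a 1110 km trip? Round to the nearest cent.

€129.07

Fuel = 6.8 L/100 km × 1110 km / 100 = 75.48 L
Cost = 75.48 L × €1.71/L = €129.07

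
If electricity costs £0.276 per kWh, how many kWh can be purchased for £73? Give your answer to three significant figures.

264 kWh

£73 / £0.276 per kWh = 264.5 kWh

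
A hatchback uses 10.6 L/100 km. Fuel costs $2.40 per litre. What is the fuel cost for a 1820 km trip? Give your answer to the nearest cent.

$463.01

Fuel = 10.6 L/100 km × 1820 km / 100 = 192.9 L
Cost = 192.9 L × $2.40/L = $463.01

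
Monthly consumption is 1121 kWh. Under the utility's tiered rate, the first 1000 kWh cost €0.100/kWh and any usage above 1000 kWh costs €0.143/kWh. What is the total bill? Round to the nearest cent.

First 1000 kWh × €0.100 = €100.00
Remaining 121 kWh × €0.143 = €17.30
Total = €117.30

€117.30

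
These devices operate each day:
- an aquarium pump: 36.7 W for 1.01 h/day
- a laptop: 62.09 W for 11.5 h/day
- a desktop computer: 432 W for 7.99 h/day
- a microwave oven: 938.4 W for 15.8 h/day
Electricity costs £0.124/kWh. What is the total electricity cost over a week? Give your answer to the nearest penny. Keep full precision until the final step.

£16.52

aquarium pump: 36.7 W × 1.01 h × 7 d = 259 Wh = 0.2595 kWh
laptop: 62.09 W × 11.5 h × 7 d = 4,998 Wh = 4.998 kWh
desktop computer: 432 W × 7.99 h × 7 d = 24,162 Wh = 24.16 kWh
microwave oven: 938.4 W × 15.8 h × 7 d = 103,787 Wh = 103.8 kWh
Total energy = 0.2595 + 4.998 + 24.16 + 103.8 = 133.2 kWh
Cost = 133.2 kWh × £0.124 = £16.52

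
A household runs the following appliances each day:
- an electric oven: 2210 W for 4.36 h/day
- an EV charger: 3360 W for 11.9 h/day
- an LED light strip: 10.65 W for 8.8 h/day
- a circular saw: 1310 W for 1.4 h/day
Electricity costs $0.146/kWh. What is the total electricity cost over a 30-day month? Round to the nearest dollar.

$226

electric oven: 2210 W × 4.36 h × 30 d = 289,068 Wh = 289.1 kWh
EV charger: 3360 W × 11.9 h × 30 d = 1,199,520 Wh = 1,200 kWh
LED light strip: 10.65 W × 8.8 h × 30 d = 2,812 Wh = 2.812 kWh
circular saw: 1310 W × 1.4 h × 30 d = 55,020 Wh = 55.02 kWh
Total energy = 289.1 + 1,200 + 2.812 + 55.02 = 1,546 kWh
Cost = 1,546 kWh × $0.146 = $225.78 ≈ $226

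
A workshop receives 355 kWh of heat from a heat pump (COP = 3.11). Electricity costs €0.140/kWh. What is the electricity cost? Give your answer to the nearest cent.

Electrical input = 355 kWh / 3.11 = 114.1 kWh
Cost = 114.1 × €0.140/kWh = €15.98

€15.98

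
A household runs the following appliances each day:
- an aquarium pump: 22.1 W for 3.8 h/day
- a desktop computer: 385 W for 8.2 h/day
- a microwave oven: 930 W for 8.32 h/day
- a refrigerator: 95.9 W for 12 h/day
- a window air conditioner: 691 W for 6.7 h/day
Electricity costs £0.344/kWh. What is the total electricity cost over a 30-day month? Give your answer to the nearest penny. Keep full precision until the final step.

£172.95

aquarium pump: 22.1 W × 3.8 h × 30 d = 2,519 Wh = 2.519 kWh
desktop computer: 385 W × 8.2 h × 30 d = 94,710 Wh = 94.71 kWh
microwave oven: 930 W × 8.32 h × 30 d = 232,128 Wh = 232.1 kWh
refrigerator: 95.9 W × 12 h × 30 d = 34,524 Wh = 34.52 kWh
window air conditioner: 691 W × 6.7 h × 30 d = 138,891 Wh = 138.9 kWh
Total energy = 2.519 + 94.71 + 232.1 + 34.52 + 138.9 = 502.8 kWh
Cost = 502.8 kWh × £0.344 = £172.95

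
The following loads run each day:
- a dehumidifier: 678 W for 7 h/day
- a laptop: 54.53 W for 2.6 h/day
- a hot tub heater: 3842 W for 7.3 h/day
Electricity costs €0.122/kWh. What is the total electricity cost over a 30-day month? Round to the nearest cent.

€120.54

dehumidifier: 678 W × 7 h × 30 d = 142,380 Wh = 142.4 kWh
laptop: 54.53 W × 2.6 h × 30 d = 4,253 Wh = 4.253 kWh
hot tub heater: 3842 W × 7.3 h × 30 d = 841,398 Wh = 841.4 kWh
Total energy = 142.4 + 4.253 + 841.4 = 988 kWh
Cost = 988 kWh × €0.122 = €120.54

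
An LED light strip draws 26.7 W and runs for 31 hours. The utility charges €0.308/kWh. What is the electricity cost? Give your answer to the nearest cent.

€0.25

Energy = 26.7 W × 31 h = 828 Wh = 0.8277 kWh
Cost = 0.8277 kWh × €0.308/kWh = €0.25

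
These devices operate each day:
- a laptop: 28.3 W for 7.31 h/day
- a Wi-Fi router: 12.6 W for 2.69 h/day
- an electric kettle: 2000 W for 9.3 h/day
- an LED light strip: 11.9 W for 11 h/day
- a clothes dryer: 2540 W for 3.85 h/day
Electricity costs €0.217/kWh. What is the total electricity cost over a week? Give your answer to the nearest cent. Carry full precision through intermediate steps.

laptop: 28.3 W × 7.31 h × 7 d = 1,448 Wh = 1.448 kWh
Wi-Fi router: 12.6 W × 2.69 h × 7 d = 237 Wh = 0.2373 kWh
electric kettle: 2000 W × 9.3 h × 7 d = 130,200 Wh = 130.2 kWh
LED light strip: 11.9 W × 11 h × 7 d = 916 Wh = 0.9163 kWh
clothes dryer: 2540 W × 3.85 h × 7 d = 68,453 Wh = 68.45 kWh
Total energy = 1.448 + 0.2373 + 130.2 + 0.9163 + 68.45 = 201.3 kWh
Cost = 201.3 kWh × €0.217 = €43.67

€43.67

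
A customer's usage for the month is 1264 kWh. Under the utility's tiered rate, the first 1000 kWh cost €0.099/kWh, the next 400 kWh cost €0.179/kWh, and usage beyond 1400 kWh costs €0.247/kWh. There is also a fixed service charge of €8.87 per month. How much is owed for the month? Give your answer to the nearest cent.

First 1000 kWh × €0.099 = €99.00
Next 264 kWh × €0.179 = €47.26
Remaining tier: 0 kWh (not reached)
Energy charge = €146.26; + service €8.87 = €155.13

€155.13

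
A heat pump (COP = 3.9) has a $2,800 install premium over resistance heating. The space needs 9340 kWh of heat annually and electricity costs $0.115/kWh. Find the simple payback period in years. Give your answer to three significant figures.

3.51 years

Resistance: 9340 kWh × $0.115 = $1,074.10/yr
Heat pump: 9340 / 3.9 = 2395 kWh in → × $0.115 = $275.41/yr
Annual savings = $798.69
Payback = $2,800 / $798.69 = 3.51 years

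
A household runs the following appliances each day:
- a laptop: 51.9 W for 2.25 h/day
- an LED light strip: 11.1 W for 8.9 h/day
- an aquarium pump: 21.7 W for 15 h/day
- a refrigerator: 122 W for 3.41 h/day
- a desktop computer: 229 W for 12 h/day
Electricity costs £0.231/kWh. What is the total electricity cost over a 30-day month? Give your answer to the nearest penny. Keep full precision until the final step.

£25.68

laptop: 51.9 W × 2.25 h × 30 d = 3,503 Wh = 3.503 kWh
LED light strip: 11.1 W × 8.9 h × 30 d = 2,964 Wh = 2.964 kWh
aquarium pump: 21.7 W × 15 h × 30 d = 9,765 Wh = 9.765 kWh
refrigerator: 122 W × 3.41 h × 30 d = 12,481 Wh = 12.48 kWh
desktop computer: 229 W × 12 h × 30 d = 82,440 Wh = 82.44 kWh
Total energy = 3.503 + 2.964 + 9.765 + 12.48 + 82.44 = 111.2 kWh
Cost = 111.2 kWh × £0.231 = £25.68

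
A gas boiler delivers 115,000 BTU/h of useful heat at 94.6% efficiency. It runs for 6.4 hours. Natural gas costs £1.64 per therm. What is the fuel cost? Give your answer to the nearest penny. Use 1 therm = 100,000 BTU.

£12.76

Heat delivered = 115,000 BTU/h × 6.4 h = 736,000 BTU
Gas input = 736,000 / 0.946 = 778,013 BTU
= 778,013 / 100,000 = 7.78 therm
Cost = 7.78 × £1.64/therm = £12.76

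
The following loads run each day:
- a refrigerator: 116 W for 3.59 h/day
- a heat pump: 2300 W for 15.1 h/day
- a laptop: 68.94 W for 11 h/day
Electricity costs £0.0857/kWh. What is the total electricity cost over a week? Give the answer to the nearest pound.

refrigerator: 116 W × 3.59 h × 7 d = 2,915 Wh = 2.915 kWh
heat pump: 2300 W × 15.1 h × 7 d = 243,110 Wh = 243.1 kWh
laptop: 68.94 W × 11 h × 7 d = 5,308 Wh = 5.308 kWh
Total energy = 2.915 + 243.1 + 5.308 = 251.3 kWh
Cost = 251.3 kWh × £0.0857 = £21.54 ≈ £22

£22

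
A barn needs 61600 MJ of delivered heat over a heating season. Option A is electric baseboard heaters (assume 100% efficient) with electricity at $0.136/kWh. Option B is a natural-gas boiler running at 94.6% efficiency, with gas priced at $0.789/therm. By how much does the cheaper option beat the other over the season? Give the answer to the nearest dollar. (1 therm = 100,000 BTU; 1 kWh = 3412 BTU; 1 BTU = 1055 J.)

$1840

Heat load = 61600 MJ = 61,600,000,000 J / 1055 = 58,388,626 BTU
Gas: input = 58,388,626 / 0.946 = 61,721,592 BTU = 617.2 therm → 617.2 × $0.789 = $486.98
Electric: 58,388,626 BTU / 3412 = 17,110 kWh → × $0.136 = $2,327.33
Difference = |$486.98 − $2,327.33| = $1,840.35 ≈ $1840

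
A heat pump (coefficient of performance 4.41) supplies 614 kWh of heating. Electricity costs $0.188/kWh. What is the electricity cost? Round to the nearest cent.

Electrical input = 614 kWh / 4.41 = 139.2 kWh
Cost = 139.2 × $0.188/kWh = $26.18

$26.18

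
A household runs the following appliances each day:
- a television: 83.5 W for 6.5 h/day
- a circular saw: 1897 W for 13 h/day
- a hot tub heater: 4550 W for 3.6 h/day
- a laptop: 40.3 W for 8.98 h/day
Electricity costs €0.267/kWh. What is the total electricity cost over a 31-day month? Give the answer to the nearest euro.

€347

television: 83.5 W × 6.5 h × 31 d = 16,825 Wh = 16.83 kWh
circular saw: 1897 W × 13 h × 31 d = 764,491 Wh = 764.5 kWh
hot tub heater: 4550 W × 3.6 h × 31 d = 507,780 Wh = 507.8 kWh
laptop: 40.3 W × 8.98 h × 31 d = 11,219 Wh = 11.22 kWh
Total energy = 16.83 + 764.5 + 507.8 + 11.22 = 1,300 kWh
Cost = 1,300 kWh × €0.267 = €347.18 ≈ €347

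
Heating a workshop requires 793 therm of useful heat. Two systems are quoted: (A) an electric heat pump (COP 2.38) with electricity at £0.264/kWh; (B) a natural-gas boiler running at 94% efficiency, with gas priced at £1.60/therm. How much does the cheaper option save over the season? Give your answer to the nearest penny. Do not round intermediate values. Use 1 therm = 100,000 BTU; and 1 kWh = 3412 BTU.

£1228.26

Heat load = 793 therm × 100,000 = 79,300,000 BTU
Gas: input = 79,300,000 / 0.94 = 84,361,702 BTU = 843.6 therm → 843.6 × £1.60 = £1,349.79
Heat pump: 79,300,000 BTU / 3412 = 23,240 kWh heat; / 2.38 = 9,765 kWh in → × £0.264 = £2,578.05
Difference = |£1,349.79 − £2,578.05| = £1,228.26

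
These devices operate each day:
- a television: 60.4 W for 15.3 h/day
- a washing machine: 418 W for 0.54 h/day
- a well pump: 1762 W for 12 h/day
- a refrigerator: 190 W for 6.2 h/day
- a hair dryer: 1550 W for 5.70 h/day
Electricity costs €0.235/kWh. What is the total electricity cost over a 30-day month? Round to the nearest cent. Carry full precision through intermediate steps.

€227.76

television: 60.4 W × 15.3 h × 30 d = 27,724 Wh = 27.72 kWh
washing machine: 418 W × 0.54 h × 30 d = 6,772 Wh = 6.772 kWh
well pump: 1762 W × 12 h × 30 d = 634,320 Wh = 634.3 kWh
refrigerator: 190 W × 6.2 h × 30 d = 35,340 Wh = 35.34 kWh
hair dryer: 1550 W × 5.70 h × 30 d = 265,050 Wh = 265.1 kWh
Total energy = 27.72 + 6.772 + 634.3 + 35.34 + 265.1 = 969.2 kWh
Cost = 969.2 kWh × €0.235 = €227.76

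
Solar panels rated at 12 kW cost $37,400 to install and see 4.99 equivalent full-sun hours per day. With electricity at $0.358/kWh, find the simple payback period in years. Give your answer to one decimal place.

4.8 years

Daily generation = 12 kW × 4.99 h = 59.88 kWh
Annual generation = 59.88 × 365 = 21856 kWh
Annual savings = 21856 × $0.358 = $7,824.52
Payback = $37,400 / $7,824.52 = 4.78 years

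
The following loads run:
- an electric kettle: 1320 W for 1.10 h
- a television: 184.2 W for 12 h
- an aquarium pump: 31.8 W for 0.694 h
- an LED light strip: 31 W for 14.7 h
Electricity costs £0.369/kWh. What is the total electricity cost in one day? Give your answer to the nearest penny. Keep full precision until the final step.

electric kettle: 1320 W × 1.10 h = 1,452 Wh = 1.452 kWh
television: 184.2 W × 12 h = 2,210 Wh = 2.21 kWh
aquarium pump: 31.8 W × 0.694 h = 22 Wh = 0.02207 kWh
LED light strip: 31 W × 14.7 h = 456 Wh = 0.4557 kWh
Total energy = 1.452 + 2.21 + 0.02207 + 0.4557 = 4.14 kWh
Cost = 4.14 kWh × £0.369 = £1.53

£1.53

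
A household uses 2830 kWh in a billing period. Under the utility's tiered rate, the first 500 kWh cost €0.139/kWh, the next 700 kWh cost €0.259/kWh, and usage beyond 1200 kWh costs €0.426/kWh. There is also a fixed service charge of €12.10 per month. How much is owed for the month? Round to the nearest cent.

€957.28

First 500 kWh × €0.139 = €69.50
Next 700 kWh × €0.259 = €181.30
Remaining 1630 kWh × €0.426 = €694.38
Energy charge = €945.18; + service €12.10 = €957.28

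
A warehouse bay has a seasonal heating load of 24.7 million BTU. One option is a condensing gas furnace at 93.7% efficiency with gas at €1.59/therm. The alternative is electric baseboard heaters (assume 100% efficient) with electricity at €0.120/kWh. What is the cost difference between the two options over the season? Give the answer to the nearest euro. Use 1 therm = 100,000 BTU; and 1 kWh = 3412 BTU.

Heat load = 24.7 × 10⁶ BTU = 24,700,000 BTU
Gas: input = 24,700,000 / 0.937 = 26,360,726 BTU = 263.6 therm → 263.6 × €1.59 = €419.14
Electric: 24,700,000 BTU / 3412 = 7,239 kWh → × €0.120 = €868.70
Difference = |€419.14 − €868.70| = €449.56 ≈ €450

€450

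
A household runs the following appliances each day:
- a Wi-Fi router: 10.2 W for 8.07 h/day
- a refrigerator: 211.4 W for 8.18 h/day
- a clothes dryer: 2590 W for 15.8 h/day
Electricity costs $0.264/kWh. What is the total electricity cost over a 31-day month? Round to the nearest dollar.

Wi-Fi router: 10.2 W × 8.07 h × 31 d = 2,552 Wh = 2.552 kWh
refrigerator: 211.4 W × 8.18 h × 31 d = 53,607 Wh = 53.61 kWh
clothes dryer: 2590 W × 15.8 h × 31 d = 1,268,582 Wh = 1,269 kWh
Total energy = 2.552 + 53.61 + 1,269 = 1,325 kWh
Cost = 1,325 kWh × $0.264 = $349.73 ≈ $350

$350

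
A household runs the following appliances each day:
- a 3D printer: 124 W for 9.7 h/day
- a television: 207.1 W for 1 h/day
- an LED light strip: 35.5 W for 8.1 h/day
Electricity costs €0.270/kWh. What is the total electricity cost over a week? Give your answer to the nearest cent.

3D printer: 124 W × 9.7 h × 7 d = 8,420 Wh = 8.42 kWh
television: 207.1 W × 1 h × 7 d = 1,450 Wh = 1.45 kWh
LED light strip: 35.5 W × 8.1 h × 7 d = 2,013 Wh = 2.013 kWh
Total energy = 8.42 + 1.45 + 2.013 = 11.88 kWh
Cost = 11.88 kWh × €0.270 = €3.21

€3.21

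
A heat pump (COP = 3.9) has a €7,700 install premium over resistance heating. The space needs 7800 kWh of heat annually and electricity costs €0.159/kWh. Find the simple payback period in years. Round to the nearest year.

Resistance: 7800 kWh × €0.159 = €1,240.20/yr
Heat pump: 7800 / 3.9 = 2000 kWh in → × €0.159 = €318.00/yr
Annual savings = €922.20
Payback = €7,700 / €922.20 = 8.35 years

8 years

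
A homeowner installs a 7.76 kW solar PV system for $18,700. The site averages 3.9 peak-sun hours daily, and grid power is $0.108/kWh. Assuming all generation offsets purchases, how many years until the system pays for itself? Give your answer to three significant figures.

15.7 years

Daily generation = 7.76 kW × 3.9 h = 30.26 kWh
Annual generation = 30.26 × 365 = 11046 kWh
Annual savings = 11046 × $0.108 = $1,193.01
Payback = $18,700 / $1,193.01 = 15.7 years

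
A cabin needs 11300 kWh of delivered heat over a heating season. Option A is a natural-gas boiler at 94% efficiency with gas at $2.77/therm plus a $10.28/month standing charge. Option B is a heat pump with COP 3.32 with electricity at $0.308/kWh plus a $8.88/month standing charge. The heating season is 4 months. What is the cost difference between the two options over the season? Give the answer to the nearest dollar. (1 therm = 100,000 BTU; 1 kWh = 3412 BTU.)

$93

Heat load = 11300 kWh × 3412 = 38,555,600 BTU
Gas: input = 38,555,600 / 0.94 = 41,016,596 BTU = 410.2 therm → 410.2 × $2.77 = $1,136.16; + 4 × $10.28 standing = $1,177.28
Heat pump: 38,555,600 BTU / 3412 = 11,300 kWh heat; / 3.32 = 3,404 kWh in → × $0.308 = $1,048.31; + 4 × $8.88 standing = $1,083.83
Difference = |$1,177.28 − $1,083.83| = $93.45 ≈ $93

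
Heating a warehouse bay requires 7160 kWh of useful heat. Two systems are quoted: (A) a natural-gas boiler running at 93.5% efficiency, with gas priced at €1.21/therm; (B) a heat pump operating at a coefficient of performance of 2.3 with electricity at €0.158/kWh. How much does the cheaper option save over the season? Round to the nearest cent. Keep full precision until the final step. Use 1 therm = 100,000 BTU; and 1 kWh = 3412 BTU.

Heat load = 7160 kWh × 3412 = 24,429,920 BTU
Gas: input = 24,429,920 / 0.935 = 26,128,257 BTU = 261.3 therm → 261.3 × €1.21 = €316.15
Heat pump: 24,429,920 BTU / 3412 = 7,160 kWh heat; / 2.3 = 3,113 kWh in → × €0.158 = €491.86
Difference = |€316.15 − €491.86| = €175.71

€175.71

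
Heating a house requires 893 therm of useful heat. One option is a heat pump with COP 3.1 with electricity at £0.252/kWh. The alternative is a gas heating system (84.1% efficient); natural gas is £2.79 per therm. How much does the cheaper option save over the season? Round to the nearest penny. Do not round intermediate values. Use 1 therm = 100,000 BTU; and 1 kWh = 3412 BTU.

£834.95

Heat load = 893 therm × 100,000 = 89,300,000 BTU
Gas: input = 89,300,000 / 0.841 = 106,183,115 BTU = 1,062 therm → 1,062 × £2.79 = £2,962.51
Heat pump: 89,300,000 BTU / 3412 = 26,170 kWh heat; / 3.1 = 8,443 kWh in → × £0.252 = £2,127.56
Difference = |£2,962.51 − £2,127.56| = £834.95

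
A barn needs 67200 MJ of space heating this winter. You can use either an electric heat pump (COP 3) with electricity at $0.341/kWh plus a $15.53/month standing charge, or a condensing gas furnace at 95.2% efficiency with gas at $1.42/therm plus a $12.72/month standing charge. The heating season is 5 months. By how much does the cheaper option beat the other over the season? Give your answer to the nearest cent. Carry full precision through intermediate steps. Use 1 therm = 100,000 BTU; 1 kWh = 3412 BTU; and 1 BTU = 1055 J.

Heat load = 67200 MJ = 67,200,000,000 J / 1055 = 63,696,682 BTU
Gas: input = 63,696,682 / 0.952 = 66,908,280 BTU = 669.1 therm → 669.1 × $1.42 = $950.10; + 5 × $12.72 standing = $1,013.70
Heat pump: 63,696,682 BTU / 3412 = 18,670 kWh heat; / 3 = 6,223 kWh in → × $0.341 = $2,121.98; + 5 × $15.53 standing = $2,199.63
Difference = |$1,013.70 − $2,199.63| = $1,185.93

$1185.93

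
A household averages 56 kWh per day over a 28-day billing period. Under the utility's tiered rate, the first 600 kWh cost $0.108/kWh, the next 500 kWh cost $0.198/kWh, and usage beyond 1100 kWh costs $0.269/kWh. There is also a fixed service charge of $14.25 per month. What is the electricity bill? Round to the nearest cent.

$303.94

Usage = 56 kWh/day × 28 days = 1568 kWh
First 600 kWh × $0.108 = $64.80
Next 500 kWh × $0.198 = $99.00
Remaining 468 kWh × $0.269 = $125.89
Energy charge = $289.69; + service $14.25 = $303.94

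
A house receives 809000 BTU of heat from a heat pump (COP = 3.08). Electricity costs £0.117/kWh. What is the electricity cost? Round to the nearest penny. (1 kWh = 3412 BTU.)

Heat delivered = 809,000 BTU / 3412 = 237.1 kWh
Electrical input = 237.1 kWh / 3.08 = 76.98 kWh
Cost = 76.98 × £0.117/kWh = £9.01

£9.01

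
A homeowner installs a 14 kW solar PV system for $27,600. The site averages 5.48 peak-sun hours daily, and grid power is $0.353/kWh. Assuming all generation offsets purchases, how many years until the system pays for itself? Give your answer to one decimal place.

Daily generation = 14 kW × 5.48 h = 76.72 kWh
Annual generation = 76.72 × 365 = 28003 kWh
Annual savings = 28003 × $0.353 = $9,884.99
Payback = $27,600 / $9,884.99 = 2.79 years

2.8 years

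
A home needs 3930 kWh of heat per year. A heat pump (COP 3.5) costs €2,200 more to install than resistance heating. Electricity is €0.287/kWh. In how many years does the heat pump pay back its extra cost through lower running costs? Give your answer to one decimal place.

Resistance: 3930 kWh × €0.287 = €1,127.91/yr
Heat pump: 3930 / 3.5 = 1123 kWh in → × €0.287 = €322.26/yr
Annual savings = €805.65
Payback = €2,200 / €805.65 = 2.73 years

2.7 years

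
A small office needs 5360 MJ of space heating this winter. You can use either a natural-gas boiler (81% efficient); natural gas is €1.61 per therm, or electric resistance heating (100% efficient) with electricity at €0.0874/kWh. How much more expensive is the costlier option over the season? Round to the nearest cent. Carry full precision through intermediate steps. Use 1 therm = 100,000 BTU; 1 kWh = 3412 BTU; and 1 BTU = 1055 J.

€29.16

Heat load = 5360 MJ = 5,360,000,000 J / 1055 = 5,080,569 BTU
Gas: input = 5,080,569 / 0.810 = 6,272,307 BTU = 62.72 therm → 62.72 × €1.61 = €100.98
Electric: 5,080,569 BTU / 3412 = 1,489 kWh → × €0.0874 = €130.14
Difference = |€100.98 − €130.14| = €29.16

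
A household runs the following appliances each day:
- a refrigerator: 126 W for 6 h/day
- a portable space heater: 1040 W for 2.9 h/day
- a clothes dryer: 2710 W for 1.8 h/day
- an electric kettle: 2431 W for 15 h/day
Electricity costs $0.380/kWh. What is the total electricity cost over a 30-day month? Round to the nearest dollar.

refrigerator: 126 W × 6 h × 30 d = 22,680 Wh = 22.68 kWh
portable space heater: 1040 W × 2.9 h × 30 d = 90,480 Wh = 90.48 kWh
clothes dryer: 2710 W × 1.8 h × 30 d = 146,340 Wh = 146.3 kWh
electric kettle: 2431 W × 15 h × 30 d = 1,093,950 Wh = 1,094 kWh
Total energy = 22.68 + 90.48 + 146.3 + 1,094 = 1,353 kWh
Cost = 1,353 kWh × $0.380 = $514.31 ≈ $514

$514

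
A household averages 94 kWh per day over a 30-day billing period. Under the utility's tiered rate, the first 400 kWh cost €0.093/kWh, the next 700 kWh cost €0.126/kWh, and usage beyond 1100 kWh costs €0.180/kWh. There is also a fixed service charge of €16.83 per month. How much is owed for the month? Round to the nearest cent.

Usage = 94 kWh/day × 30 days = 2820 kWh
First 400 kWh × €0.093 = €37.20
Next 700 kWh × €0.126 = €88.20
Remaining 1720 kWh × €0.180 = €309.60
Energy charge = €435.00; + service €16.83 = €451.83

€451.83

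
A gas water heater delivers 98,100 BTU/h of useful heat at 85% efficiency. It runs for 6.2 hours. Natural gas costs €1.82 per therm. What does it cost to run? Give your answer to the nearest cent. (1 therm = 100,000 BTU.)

€13.02

Heat delivered = 98,100 BTU/h × 6.2 h = 608,220 BTU
Gas input = 608,220 / 0.85 = 715,553 BTU
= 715,553 / 100,000 = 7.156 therm
Cost = 7.156 × €1.82/therm = €13.02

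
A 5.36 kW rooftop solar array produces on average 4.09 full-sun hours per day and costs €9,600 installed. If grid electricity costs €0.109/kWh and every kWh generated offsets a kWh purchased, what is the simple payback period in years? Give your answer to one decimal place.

11.0 years

Daily generation = 5.36 kW × 4.09 h = 21.92 kWh
Annual generation = 21.92 × 365 = 8001.7 kWh
Annual savings = 8001.7 × €0.109 = €872.18
Payback = €9,600 / €872.18 = 11 years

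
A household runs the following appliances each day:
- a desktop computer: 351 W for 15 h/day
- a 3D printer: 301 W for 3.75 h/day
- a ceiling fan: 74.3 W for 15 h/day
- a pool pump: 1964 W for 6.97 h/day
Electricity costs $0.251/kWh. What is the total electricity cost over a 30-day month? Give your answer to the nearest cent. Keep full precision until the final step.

desktop computer: 351 W × 15 h × 30 d = 157,950 Wh = 157.9 kWh
3D printer: 301 W × 3.75 h × 30 d = 33,862 Wh = 33.86 kWh
ceiling fan: 74.3 W × 15 h × 30 d = 33,435 Wh = 33.44 kWh
pool pump: 1964 W × 6.97 h × 30 d = 410,672 Wh = 410.7 kWh
Total energy = 157.9 + 33.86 + 33.44 + 410.7 = 635.9 kWh
Cost = 635.9 kWh × $0.251 = $159.62

$159.62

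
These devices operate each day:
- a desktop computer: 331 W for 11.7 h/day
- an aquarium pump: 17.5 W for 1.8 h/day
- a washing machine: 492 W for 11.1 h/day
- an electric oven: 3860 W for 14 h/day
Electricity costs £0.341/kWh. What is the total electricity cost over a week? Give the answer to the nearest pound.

desktop computer: 331 W × 11.7 h × 7 d = 27,109 Wh = 27.11 kWh
aquarium pump: 17.5 W × 1.8 h × 7 d = 220 Wh = 0.2205 kWh
washing machine: 492 W × 11.1 h × 7 d = 38,228 Wh = 38.23 kWh
electric oven: 3860 W × 14 h × 7 d = 378,280 Wh = 378.3 kWh
Total energy = 27.11 + 0.2205 + 38.23 + 378.3 = 443.8 kWh
Cost = 443.8 kWh × £0.341 = £151.35 ≈ £151

£151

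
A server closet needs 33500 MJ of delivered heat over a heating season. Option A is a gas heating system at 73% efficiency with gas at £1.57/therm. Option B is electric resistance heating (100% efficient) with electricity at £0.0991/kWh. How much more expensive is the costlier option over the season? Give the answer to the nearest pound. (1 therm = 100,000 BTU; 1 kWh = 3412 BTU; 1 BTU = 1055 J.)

£239

Heat load = 33500 MJ = 33,500,000,000 J / 1055 = 31,753,555 BTU
Gas: input = 31,753,555 / 0.73 = 43,498,020 BTU = 435 therm → 435 × £1.57 = £682.92
Electric: 31,753,555 BTU / 3412 = 9,306 kWh → × £0.0991 = £922.27
Difference = |£682.92 − £922.27| = £239.35 ≈ £239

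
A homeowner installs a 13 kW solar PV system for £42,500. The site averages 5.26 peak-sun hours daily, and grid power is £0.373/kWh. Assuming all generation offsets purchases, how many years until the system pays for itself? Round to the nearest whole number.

Daily generation = 13 kW × 5.26 h = 68.38 kWh
Annual generation = 68.38 × 365 = 24959 kWh
Annual savings = 24959 × £0.373 = £9,309.60
Payback = £42,500 / £9,309.60 = 4.57 years

5 years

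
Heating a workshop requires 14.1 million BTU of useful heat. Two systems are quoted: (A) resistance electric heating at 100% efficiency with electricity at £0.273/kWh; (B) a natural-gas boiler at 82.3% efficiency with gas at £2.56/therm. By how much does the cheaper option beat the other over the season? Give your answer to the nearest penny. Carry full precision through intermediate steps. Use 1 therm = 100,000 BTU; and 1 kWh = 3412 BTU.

Heat load = 14.1 × 10⁶ BTU = 14,100,000 BTU
Gas: input = 14,100,000 / 0.823 = 17,132,442 BTU = 171.3 therm → 171.3 × £2.56 = £438.59
Electric: 14,100,000 BTU / 3412 = 4,132 kWh → × £0.273 = £1,128.17
Difference = |£438.59 − £1,128.17| = £689.57

£689.57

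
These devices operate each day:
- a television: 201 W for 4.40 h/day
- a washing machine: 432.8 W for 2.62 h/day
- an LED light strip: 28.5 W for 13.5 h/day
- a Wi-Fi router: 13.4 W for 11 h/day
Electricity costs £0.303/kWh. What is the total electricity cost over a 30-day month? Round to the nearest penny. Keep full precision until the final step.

television: 201 W × 4.40 h × 30 d = 26,532 Wh = 26.53 kWh
washing machine: 432.8 W × 2.62 h × 30 d = 34,018 Wh = 34.02 kWh
LED light strip: 28.5 W × 13.5 h × 30 d = 11,542 Wh = 11.54 kWh
Wi-Fi router: 13.4 W × 11 h × 30 d = 4,422 Wh = 4.422 kWh
Total energy = 26.53 + 34.02 + 11.54 + 4.422 = 76.51 kWh
Cost = 76.51 kWh × £0.303 = £23.18

£23.18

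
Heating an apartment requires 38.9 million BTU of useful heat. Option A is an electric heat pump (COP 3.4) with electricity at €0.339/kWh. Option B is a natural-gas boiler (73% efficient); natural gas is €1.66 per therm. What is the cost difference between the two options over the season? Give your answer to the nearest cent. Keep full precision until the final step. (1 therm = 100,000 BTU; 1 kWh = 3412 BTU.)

€252.17

Heat load = 38.9 × 10⁶ BTU = 38,900,000 BTU
Gas: input = 38,900,000 / 0.73 = 53,287,671 BTU = 532.9 therm → 532.9 × €1.66 = €884.58
Heat pump: 38,900,000 BTU / 3412 = 11,400 kWh heat; / 3.4 = 3,353 kWh in → × €0.339 = €1,136.74
Difference = |€884.58 − €1,136.74| = €252.17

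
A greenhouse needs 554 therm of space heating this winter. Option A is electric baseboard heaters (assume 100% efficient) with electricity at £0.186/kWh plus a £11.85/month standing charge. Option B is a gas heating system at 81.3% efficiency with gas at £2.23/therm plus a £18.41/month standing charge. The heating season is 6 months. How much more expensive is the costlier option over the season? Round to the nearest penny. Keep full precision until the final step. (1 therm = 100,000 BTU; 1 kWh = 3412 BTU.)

Heat load = 554 therm × 100,000 = 55,400,000 BTU
Gas: input = 55,400,000 / 0.813 = 68,142,681 BTU = 681.4 therm → 681.4 × £2.23 = £1,519.58; + 6 × £18.41 standing = £1,630.04
Electric: 55,400,000 BTU / 3412 = 16,240 kWh → × £0.186 = £3,020.05; + 6 × £11.85 standing = £3,091.15
Difference = |£1,630.04 − £3,091.15| = £1,461.11

£1461.11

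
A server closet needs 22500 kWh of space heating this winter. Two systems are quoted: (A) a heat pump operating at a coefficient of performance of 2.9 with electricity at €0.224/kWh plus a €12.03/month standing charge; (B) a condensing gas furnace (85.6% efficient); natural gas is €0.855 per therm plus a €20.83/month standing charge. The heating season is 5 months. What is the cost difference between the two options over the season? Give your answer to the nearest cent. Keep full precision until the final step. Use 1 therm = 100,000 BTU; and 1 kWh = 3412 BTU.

€927.13

Heat load = 22500 kWh × 3412 = 76,770,000 BTU
Gas: input = 76,770,000 / 0.856 = 89,684,579 BTU = 896.8 therm → 896.8 × €0.855 = €766.80; + 5 × €20.83 standing = €870.95
Heat pump: 76,770,000 BTU / 3412 = 22,500 kWh heat; / 2.9 = 7,759 kWh in → × €0.224 = €1,737.93; + 5 × €12.03 standing = €1,798.08
Difference = |€870.95 − €1,798.08| = €927.13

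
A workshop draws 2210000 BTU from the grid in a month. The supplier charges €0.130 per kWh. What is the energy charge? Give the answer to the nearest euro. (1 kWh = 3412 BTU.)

2210000 BTU × (0.00029308 kWh/BTU) = 647.7 kWh
Cost = 647.7 kWh × €0.130/kWh = €84.20 ≈ €84

€84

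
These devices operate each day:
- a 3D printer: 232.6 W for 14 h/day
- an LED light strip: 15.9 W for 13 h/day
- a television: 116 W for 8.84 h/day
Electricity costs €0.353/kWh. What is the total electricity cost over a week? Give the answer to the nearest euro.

3D printer: 232.6 W × 14 h × 7 d = 22,795 Wh = 22.79 kWh
LED light strip: 15.9 W × 13 h × 7 d = 1,447 Wh = 1.447 kWh
television: 116 W × 8.84 h × 7 d = 7,178 Wh = 7.178 kWh
Total energy = 22.79 + 1.447 + 7.178 = 31.42 kWh
Cost = 31.42 kWh × €0.353 = €11.09 ≈ €11

€11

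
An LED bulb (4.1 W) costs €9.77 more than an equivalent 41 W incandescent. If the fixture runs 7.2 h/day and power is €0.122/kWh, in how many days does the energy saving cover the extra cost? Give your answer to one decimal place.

301.4 days

Power saved = 41 − 4.1 = 36.9 W
Daily energy saved = 36.9 W × 7.2 h = 265.7 Wh = 0.26568 kWh
Daily savings = 0.26568 × €0.122 = €0.0324
Payback = €9.77 / €0.0324 per day = 301.4 days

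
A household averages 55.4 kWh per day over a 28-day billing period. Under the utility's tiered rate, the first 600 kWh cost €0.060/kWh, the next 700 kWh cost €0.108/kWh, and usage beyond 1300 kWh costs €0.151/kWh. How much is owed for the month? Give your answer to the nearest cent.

Usage = 55.4 kWh/day × 28 days = 1551.2 kWh
First 600 kWh × €0.060 = €36.00
Next 700 kWh × €0.108 = €75.60
Remaining 251.2 kWh × €0.151 = €37.93
Total = €149.53

€149.53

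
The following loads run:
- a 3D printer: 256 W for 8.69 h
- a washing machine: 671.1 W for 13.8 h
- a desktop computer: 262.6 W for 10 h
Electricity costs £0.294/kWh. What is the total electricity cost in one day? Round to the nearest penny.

£4.15

3D printer: 256 W × 8.69 h = 2,225 Wh = 2.225 kWh
washing machine: 671.1 W × 13.8 h = 9,261 Wh = 9.261 kWh
desktop computer: 262.6 W × 10 h = 2,626 Wh = 2.626 kWh
Total energy = 2.225 + 9.261 + 2.626 = 14.11 kWh
Cost = 14.11 kWh × £0.294 = £4.15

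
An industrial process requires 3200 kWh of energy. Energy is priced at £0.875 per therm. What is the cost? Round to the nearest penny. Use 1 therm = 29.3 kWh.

3200 kWh × (0.03413 therm/kWh) = 109.2 therm
Cost = 109.2 therm × £0.875/therm = £95.56

£95.56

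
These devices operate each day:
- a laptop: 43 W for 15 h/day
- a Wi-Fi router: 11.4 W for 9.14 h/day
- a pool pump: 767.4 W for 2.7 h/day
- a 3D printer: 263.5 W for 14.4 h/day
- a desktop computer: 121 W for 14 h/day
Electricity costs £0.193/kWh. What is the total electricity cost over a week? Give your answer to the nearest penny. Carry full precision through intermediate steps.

£11.23

laptop: 43 W × 15 h × 7 d = 4,515 Wh = 4.515 kWh
Wi-Fi router: 11.4 W × 9.14 h × 7 d = 729 Wh = 0.7294 kWh
pool pump: 767.4 W × 2.7 h × 7 d = 14,504 Wh = 14.5 kWh
3D printer: 263.5 W × 14.4 h × 7 d = 26,561 Wh = 26.56 kWh
desktop computer: 121 W × 14 h × 7 d = 11,858 Wh = 11.86 kWh
Total energy = 4.515 + 0.7294 + 14.5 + 26.56 + 11.86 = 58.17 kWh
Cost = 58.17 kWh × £0.193 = £11.23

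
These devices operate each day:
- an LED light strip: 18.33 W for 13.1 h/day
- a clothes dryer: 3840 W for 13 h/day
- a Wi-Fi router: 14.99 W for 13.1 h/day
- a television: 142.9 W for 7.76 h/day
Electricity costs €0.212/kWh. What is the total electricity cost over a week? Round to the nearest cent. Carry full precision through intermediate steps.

LED light strip: 18.33 W × 13.1 h × 7 d = 1,681 Wh = 1.681 kWh
clothes dryer: 3840 W × 13 h × 7 d = 349,440 Wh = 349.4 kWh
Wi-Fi router: 14.99 W × 13.1 h × 7 d = 1,375 Wh = 1.375 kWh
television: 142.9 W × 7.76 h × 7 d = 7,762 Wh = 7.762 kWh
Total energy = 1.681 + 349.4 + 1.375 + 7.762 = 360.3 kWh
Cost = 360.3 kWh × €0.212 = €76.37

€76.37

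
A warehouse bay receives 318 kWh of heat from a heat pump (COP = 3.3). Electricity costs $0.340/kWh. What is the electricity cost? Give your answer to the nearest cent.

Electrical input = 318 kWh / 3.3 = 96.36 kWh
Cost = 96.36 × $0.340/kWh = $32.76

$32.76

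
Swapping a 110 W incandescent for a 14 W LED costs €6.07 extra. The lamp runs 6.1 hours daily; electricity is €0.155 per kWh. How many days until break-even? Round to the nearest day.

Power saved = 110 − 14 = 96 W
Daily energy saved = 96 W × 6.1 h = 585.6 Wh = 0.5856 kWh
Daily savings = 0.5856 × €0.155 = €0.0908
Payback = €6.07 / €0.0908 per day = 66.87 days

67 days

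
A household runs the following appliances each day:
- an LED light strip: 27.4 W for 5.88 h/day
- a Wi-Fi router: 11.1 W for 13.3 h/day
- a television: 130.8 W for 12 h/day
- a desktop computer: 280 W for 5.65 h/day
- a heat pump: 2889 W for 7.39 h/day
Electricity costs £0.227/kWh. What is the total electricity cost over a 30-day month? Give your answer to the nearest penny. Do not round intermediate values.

£168.96

LED light strip: 27.4 W × 5.88 h × 30 d = 4,833 Wh = 4.833 kWh
Wi-Fi router: 11.1 W × 13.3 h × 30 d = 4,429 Wh = 4.429 kWh
television: 130.8 W × 12 h × 30 d = 47,088 Wh = 47.09 kWh
desktop computer: 280 W × 5.65 h × 30 d = 47,460 Wh = 47.46 kWh
heat pump: 2889 W × 7.39 h × 30 d = 640,491 Wh = 640.5 kWh
Total energy = 4.833 + 4.429 + 47.09 + 47.46 + 640.5 = 744.3 kWh
Cost = 744.3 kWh × £0.227 = £168.96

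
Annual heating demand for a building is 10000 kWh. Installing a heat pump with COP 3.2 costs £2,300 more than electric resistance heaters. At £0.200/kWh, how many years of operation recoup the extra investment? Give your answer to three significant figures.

Resistance: 10000 kWh × £0.200 = £2,000.00/yr
Heat pump: 10000 / 3.2 = 3125 kWh in → × £0.200 = £625.00/yr
Annual savings = £1,375.00
Payback = £2,300 / £1,375.00 = 1.67 years

1.67 years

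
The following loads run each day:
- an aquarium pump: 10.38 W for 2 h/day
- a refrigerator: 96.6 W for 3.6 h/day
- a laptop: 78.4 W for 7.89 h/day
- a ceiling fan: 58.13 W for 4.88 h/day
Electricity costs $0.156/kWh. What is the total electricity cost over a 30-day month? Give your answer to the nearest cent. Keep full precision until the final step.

$5.95

aquarium pump: 10.38 W × 2 h × 30 d = 623 Wh = 0.6228 kWh
refrigerator: 96.6 W × 3.6 h × 30 d = 10,433 Wh = 10.43 kWh
laptop: 78.4 W × 7.89 h × 30 d = 18,557 Wh = 18.56 kWh
ceiling fan: 58.13 W × 4.88 h × 30 d = 8,510 Wh = 8.51 kWh
Total energy = 0.6228 + 10.43 + 18.56 + 8.51 = 38.12 kWh
Cost = 38.12 kWh × $0.156 = $5.95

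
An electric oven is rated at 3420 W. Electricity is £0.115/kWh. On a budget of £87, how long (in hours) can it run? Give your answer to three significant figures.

Energy budget = £87 / £0.115 per kWh = 756.5 kWh = 756,522 Wh
Runtime = 756,522 Wh / 3420 W = 221.2 h

221 h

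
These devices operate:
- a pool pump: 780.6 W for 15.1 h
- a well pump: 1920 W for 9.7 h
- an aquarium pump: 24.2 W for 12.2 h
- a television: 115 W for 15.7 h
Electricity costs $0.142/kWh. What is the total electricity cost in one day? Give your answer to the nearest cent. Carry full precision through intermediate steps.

pool pump: 780.6 W × 15.1 h = 11,787 Wh = 11.79 kWh
well pump: 1920 W × 9.7 h = 18,624 Wh = 18.62 kWh
aquarium pump: 24.2 W × 12.2 h = 295 Wh = 0.2952 kWh
television: 115 W × 15.7 h = 1,806 Wh = 1.806 kWh
Total energy = 11.79 + 18.62 + 0.2952 + 1.806 = 32.51 kWh
Cost = 32.51 kWh × $0.142 = $4.62

$4.62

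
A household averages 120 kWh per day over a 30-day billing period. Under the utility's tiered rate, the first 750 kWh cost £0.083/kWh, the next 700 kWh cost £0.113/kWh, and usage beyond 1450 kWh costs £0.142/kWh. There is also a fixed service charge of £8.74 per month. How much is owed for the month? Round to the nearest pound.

Usage = 120 kWh/day × 30 days = 3600 kWh
First 750 kWh × £0.083 = £62.25
Next 700 kWh × £0.113 = £79.10
Remaining 2150 kWh × £0.142 = £305.30
Energy charge = £446.65; + service £8.74 = £455.39 ≈ £455

£455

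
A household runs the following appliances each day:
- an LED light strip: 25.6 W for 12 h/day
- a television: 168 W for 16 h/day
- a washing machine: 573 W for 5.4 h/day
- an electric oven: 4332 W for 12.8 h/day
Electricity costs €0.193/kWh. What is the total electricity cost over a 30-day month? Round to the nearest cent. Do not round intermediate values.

LED light strip: 25.6 W × 12 h × 30 d = 9,216 Wh = 9.216 kWh
television: 168 W × 16 h × 30 d = 80,640 Wh = 80.64 kWh
washing machine: 573 W × 5.4 h × 30 d = 92,826 Wh = 92.83 kWh
electric oven: 4332 W × 12.8 h × 30 d = 1,663,488 Wh = 1,663 kWh
Total energy = 9.216 + 80.64 + 92.83 + 1,663 = 1,846 kWh
Cost = 1,846 kWh × €0.193 = €356.31

€356.31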